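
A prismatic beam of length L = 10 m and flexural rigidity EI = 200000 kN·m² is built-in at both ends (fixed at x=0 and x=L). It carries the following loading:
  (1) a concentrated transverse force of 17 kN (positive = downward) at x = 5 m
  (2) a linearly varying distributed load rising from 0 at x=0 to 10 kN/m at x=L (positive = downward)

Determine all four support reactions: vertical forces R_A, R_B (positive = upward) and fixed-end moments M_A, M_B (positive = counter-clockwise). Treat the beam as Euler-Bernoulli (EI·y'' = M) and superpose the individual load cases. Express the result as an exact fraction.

R_A = 47/2 kN, M_A = 655/12 kN·m, R_B = 87/2 kN, M_B = -285/4 kN·m

Load 1 — point force P=17 kN at a=5 m (b=L-a=5):
  R_A = Pb²(3a+b)/L³ = 17·5²·(3·5+5)/10³ = 17/2 kN
  M_A = Pab²/L² = 17·5·5²/10² = 85/4 kN·m
  R_B = Pa²(a+3b)/L³ = 17·5²·(5+3·5)/10³ = 17/2 kN
  M_B = -Pa²b/L² = -17·5²·5/10² = -85/4 kN·m
Load 2 — triangular load w₀=10 kN/m (0→w₀ over full span):
  R_A = 3w₀L/20 = 3·10·10/20 = 15 kN
  M_A = w₀L²/30 = 10·10²/30 = 100/3 kN·m
  R_B = 7w₀L/20 = 7·10·10/20 = 35 kN
  M_B = -w₀L²/20 = -10·10²/20 = -50 kN·m
Superposition: R_A = 47/2 kN, M_A = 655/12 kN·m, R_B = 87/2 kN, M_B = -285/4 kN·m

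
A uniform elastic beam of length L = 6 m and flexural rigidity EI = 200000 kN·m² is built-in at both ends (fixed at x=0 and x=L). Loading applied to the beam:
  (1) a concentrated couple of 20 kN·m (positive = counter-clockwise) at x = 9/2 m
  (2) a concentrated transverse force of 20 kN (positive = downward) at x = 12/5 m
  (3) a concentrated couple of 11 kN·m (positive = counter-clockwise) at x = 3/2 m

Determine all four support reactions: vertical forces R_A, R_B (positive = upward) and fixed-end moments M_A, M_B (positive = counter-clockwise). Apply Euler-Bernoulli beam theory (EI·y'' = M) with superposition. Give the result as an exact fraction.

R_A = 7509/400 kN, M_A = 8587/400 kN·m, R_B = 491/400 kN, M_B = -4733/400 kN·m

Load 1 — applied couple M₀=20 kN·m at a=9/2 m (b=L-a=3/2):
  R_A = 6M₀ab/L³ = 6·20·(9/2)·(3/2)/6³ = 15/4 kN
  M_A = M₀b(2a-b)/L² = 20·(3/2)·(2·(9/2)-(3/2))/6² = 25/4 kN·m
  R_B = -6M₀ab/L³ = -6·20·(9/2)·(3/2)/6³ = -15/4 kN
  M_B = M₀a(2b-a)/L² = 20·(9/2)·(2·(3/2)-(9/2))/6² = -15/4 kN·m
Load 2 — point force P=20 kN at a=12/5 m (b=L-a=18/5):
  R_A = Pb²(3a+b)/L³ = 20·(18/5)²·(3·(12/5)+(18/5))/6³ = 324/25 kN
  M_A = Pab²/L² = 20·(12/5)·(18/5)²/6² = 432/25 kN·m
  R_B = Pa²(a+3b)/L³ = 20·(12/5)²·((12/5)+3·(18/5))/6³ = 176/25 kN
  M_B = -Pa²b/L² = -20·(12/5)²·(18/5)/6² = -288/25 kN·m
Load 3 — applied couple M₀=11 kN·m at a=3/2 m (b=L-a=9/2):
  R_A = 6M₀ab/L³ = 6·11·(3/2)·(9/2)/6³ = 33/16 kN
  M_A = M₀b(2a-b)/L² = 11·(9/2)·(2·(3/2)-(9/2))/6² = -33/16 kN·m
  R_B = -6M₀ab/L³ = -6·11·(3/2)·(9/2)/6³ = -33/16 kN
  M_B = M₀a(2b-a)/L² = 11·(3/2)·(2·(9/2)-(3/2))/6² = 55/16 kN·m
Superposition: R_A = 7509/400 kN, M_A = 8587/400 kN·m, R_B = 491/400 kN, M_B = -4733/400 kN·m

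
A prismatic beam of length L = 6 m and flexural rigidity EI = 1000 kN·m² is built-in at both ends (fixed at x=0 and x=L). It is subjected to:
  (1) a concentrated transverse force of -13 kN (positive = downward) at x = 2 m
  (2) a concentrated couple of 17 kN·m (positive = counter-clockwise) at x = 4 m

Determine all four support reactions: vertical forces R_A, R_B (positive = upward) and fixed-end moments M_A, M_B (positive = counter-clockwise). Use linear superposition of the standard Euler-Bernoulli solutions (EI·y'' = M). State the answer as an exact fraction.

R_A = -158/27 kN, M_A = -53/9 kN·m, R_B = -193/27 kN, M_B = 52/9 kN·m

Load 1 — point force P=-13 kN at a=2 m (b=L-a=4):
  R_A = Pb²(3a+b)/L³ = (-13)·4²·(3·2+4)/6³ = -260/27 kN
  M_A = Pab²/L² = (-13)·2·4²/6² = -104/9 kN·m
  R_B = Pa²(a+3b)/L³ = (-13)·2²·(2+3·4)/6³ = -91/27 kN
  M_B = -Pa²b/L² = -(-13)·2²·4/6² = 52/9 kN·m
Load 2 — applied couple M₀=17 kN·m at a=4 m (b=L-a=2):
  R_A = 6M₀ab/L³ = 6·17·4·2/6³ = 34/9 kN
  M_A = M₀b(2a-b)/L² = 17·2·(2·4-2)/6² = 17/3 kN·m
  R_B = -6M₀ab/L³ = -6·17·4·2/6³ = -34/9 kN
  M_B = M₀a(2b-a)/L² = 17·4·(2·2-4)/6² = 0 kN·m
Superposition: R_A = -158/27 kN, M_A = -53/9 kN·m, R_B = -193/27 kN, M_B = 52/9 kN·m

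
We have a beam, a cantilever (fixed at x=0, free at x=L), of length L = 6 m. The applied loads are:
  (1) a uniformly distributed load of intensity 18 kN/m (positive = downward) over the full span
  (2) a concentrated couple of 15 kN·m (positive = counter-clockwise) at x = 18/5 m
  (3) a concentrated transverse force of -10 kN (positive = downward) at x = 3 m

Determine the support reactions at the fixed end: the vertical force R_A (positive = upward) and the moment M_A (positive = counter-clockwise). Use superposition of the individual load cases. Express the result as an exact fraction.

Load 1 — uniform load w=18 kN/m over full span:
  R_A = wL = 18·6 = 108 kN
  M_A = wL²/2 = 18·6²/2 = 324 kN·m
Load 2 — applied couple M₀=15 kN·m at a=18/5 m (b=L-a=12/5):
  R_A = 0 kN
  M_A = -M₀ = -15 kN·m
Load 3 — point force P=-10 kN at a=3 m (b=L-a=3):
  R_A = P = (-10) = -10 kN
  M_A = Pa = (-10)·3 = -30 kN·m
Superposition: R_A = 98 kN, M_A = 279 kN·m

R_A = 98 kN, M_A = 279 kN·m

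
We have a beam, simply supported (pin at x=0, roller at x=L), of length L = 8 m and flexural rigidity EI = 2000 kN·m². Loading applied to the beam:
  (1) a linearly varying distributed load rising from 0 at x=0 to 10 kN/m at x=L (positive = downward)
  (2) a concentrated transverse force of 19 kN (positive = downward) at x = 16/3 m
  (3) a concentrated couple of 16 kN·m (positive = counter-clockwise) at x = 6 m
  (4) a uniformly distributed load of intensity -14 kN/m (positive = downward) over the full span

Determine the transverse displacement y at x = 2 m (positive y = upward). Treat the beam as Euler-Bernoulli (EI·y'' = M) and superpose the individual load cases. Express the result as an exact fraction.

y(2) = 16741/162000 m

Load 1 — triangular load w₀=10 kN/m (0→w₀ over full span):
  y_1 = -w₀x(7L⁴-10L²x²+3x⁴)/(360LEI) = -10·2·(7·8⁴-10·8²·2²+3·2⁴)/(360·8·2000) = -109/1200 m
Load 2 — point force P=19 kN at a=16/3 m (b=L-a=8/3):
  y_2 = -Pbx(L²-b²-x²)/(6LEI)  [x≤a] = -19·(8/3)·2·(8²-(8/3)²-2²)/(6·8·2000) = -2261/40500 m
Load 3 — applied couple M₀=16 kN·m at a=6 m (b=L-a=2):
  y_3 = (M₀x³/(6L)+C₁x)/EI  [x≤a] with C₁=M₀(3b²-L²)/(6L)=-52/3 = (16·2³/(6·8)+(-52/3)·2)/2000 = -2/125 m
Load 4 — uniform load w=-14 kN/m over full span:
  y_4 = -wx(L³-2Lx²+x³)/(24EI) = -(-14)·2·(8³-2·8·2²+2³)/(24·2000) = 133/500 m
Superposition: y = Σ y_i = 16741/162000 m ≈ 0.103340 m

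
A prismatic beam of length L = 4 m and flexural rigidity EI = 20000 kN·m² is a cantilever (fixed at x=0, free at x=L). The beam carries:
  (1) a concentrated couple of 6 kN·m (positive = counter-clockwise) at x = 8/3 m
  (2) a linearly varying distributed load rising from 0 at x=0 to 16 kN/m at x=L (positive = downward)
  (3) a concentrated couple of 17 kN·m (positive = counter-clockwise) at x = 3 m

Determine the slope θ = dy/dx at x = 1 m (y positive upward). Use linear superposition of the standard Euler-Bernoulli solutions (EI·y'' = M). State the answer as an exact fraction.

θ(1) = -93/40000 rad

Load 1 — applied couple M₀=6 kN·m at a=8/3 m (b=L-a=4/3):
  θ_1 = M₀x/EI  [x≤a] = 6·1/20000 = 3/10000 rad
Load 2 — triangular load w₀=16 kN/m (0→w₀ over full span):
  θ_2 = (w₀Lx²/4-w₀L²x/3-w₀x⁴/(24L))/EI = (16·4·1²/4-16·4²·1/3-16·1⁴/(24·4))/20000 = -139/40000 rad
Load 3 — applied couple M₀=17 kN·m at a=3 m (b=L-a=1):
  θ_3 = M₀x/EI  [x≤a] = 17·1/20000 = 17/20000 rad
Superposition: θ = Σ θ_i = -93/40000 rad ≈ -0.002325 rad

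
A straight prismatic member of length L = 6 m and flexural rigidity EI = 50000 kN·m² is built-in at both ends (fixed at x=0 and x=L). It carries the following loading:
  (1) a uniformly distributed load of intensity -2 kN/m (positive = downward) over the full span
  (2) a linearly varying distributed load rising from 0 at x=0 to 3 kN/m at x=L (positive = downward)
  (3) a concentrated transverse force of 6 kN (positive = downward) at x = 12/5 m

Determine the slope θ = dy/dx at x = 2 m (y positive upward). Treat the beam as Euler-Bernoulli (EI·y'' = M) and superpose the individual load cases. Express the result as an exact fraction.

Load 1 — uniform load w=-2 kN/m over full span:
  θ_1 = -wx(L-x)(L-2x)/(12EI) = -(-2)·2·(6-2)·(6-2·2)/(12·50000) = 1/18750 rad
Load 2 — triangular load w₀=3 kN/m (0→w₀ over full span):
  θ_2 = -w₀(2x(L-x)(L-2x)(x+2L)+x²(L-x)²)/(120LEI) = -3·(2·2·(6-2)·(6-2·2)·(2+2·6)+2²·(6-2)²)/(120·6·50000) = -2/46875 rad
Load 3 — point force P=6 kN at a=12/5 m (b=L-a=18/5):
  θ_3 = -Pb²x(2aL-(3a+b)x)/(2L³EI)  [x≤a] = -6·(18/5)²·2·(2·(12/5)·6-(3·(12/5)+(18/5))·2)/(2·6³·50000) = -81/1562500 rad
Superposition: θ = Σ θ_i = -193/4687500 rad ≈ -0.000041 rad

θ(2) = -193/4687500 rad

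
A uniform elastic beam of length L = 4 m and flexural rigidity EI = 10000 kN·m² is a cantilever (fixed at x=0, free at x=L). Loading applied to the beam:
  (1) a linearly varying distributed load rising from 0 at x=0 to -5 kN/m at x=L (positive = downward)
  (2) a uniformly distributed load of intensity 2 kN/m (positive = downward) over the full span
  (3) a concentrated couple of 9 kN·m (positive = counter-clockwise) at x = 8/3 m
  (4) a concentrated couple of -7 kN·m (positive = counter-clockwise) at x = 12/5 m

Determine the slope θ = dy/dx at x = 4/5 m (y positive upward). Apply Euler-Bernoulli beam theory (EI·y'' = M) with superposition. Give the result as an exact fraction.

θ(4/5) = 73/78125 rad

Load 1 — triangular load w₀=-5 kN/m (0→w₀ over full span):
  θ_1 = (w₀Lx²/4-w₀L²x/3-w₀x⁴/(24L))/EI = ((-5)·4·(4/5)²/4-(-5)·4²·(4/5)/3-(-5)·(4/5)⁴/(24·4))/10000 = 851/468750 rad
Load 2 — uniform load w=2 kN/m over full span:
  θ_2 = -wx(x²-3Lx+3L²)/(6EI) = -2·(4/5)·((4/5)²-3·4·(4/5)+3·4²)/(6·10000) = -244/234375 rad
Load 3 — applied couple M₀=9 kN·m at a=8/3 m (b=L-a=4/3):
  θ_3 = M₀x/EI  [x≤a] = 9·(4/5)/10000 = 9/12500 rad
Load 4 — applied couple M₀=-7 kN·m at a=12/5 m (b=L-a=8/5):
  θ_4 = M₀x/EI  [x≤a] = (-7)·(4/5)/10000 = -7/12500 rad
Superposition: θ = Σ θ_i = 73/78125 rad ≈ 0.000934 rad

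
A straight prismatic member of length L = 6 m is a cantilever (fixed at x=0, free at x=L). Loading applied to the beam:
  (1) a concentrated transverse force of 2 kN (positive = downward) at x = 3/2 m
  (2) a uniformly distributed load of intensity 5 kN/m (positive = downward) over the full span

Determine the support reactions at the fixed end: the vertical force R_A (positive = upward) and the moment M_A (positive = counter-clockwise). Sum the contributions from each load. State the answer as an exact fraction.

R_A = 32 kN, M_A = 93 kN·m

Load 1 — point force P=2 kN at a=3/2 m (b=L-a=9/2):
  R_A = P = 2 kN
  M_A = Pa = 2·(3/2) = 3 kN·m
Load 2 — uniform load w=5 kN/m over full span:
  R_A = wL = 5·6 = 30 kN
  M_A = wL²/2 = 5·6²/2 = 90 kN·m
Superposition: R_A = 32 kN, M_A = 93 kN·m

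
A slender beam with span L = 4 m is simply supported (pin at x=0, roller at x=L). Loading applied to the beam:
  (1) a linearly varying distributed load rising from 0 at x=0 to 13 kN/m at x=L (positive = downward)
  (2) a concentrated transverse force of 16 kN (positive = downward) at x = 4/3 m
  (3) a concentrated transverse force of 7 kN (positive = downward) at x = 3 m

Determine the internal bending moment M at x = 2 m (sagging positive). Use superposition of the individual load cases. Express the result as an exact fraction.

Load 1 — triangular load w₀=13 kN/m (0→w₀ over full span):
  M_1 = w₀Lx/6 - w₀x³/(6L) = 13·4·2/6 - 13·2³/(6·4) = 13 kN·m
Load 2 — point force P=16 kN at a=4/3 m (b=L-a=8/3):
  M_2 = Pa(L-x)/L  [x>a] = 16·(4/3)·(4-2)/4 = 32/3 kN·m
Load 3 — point force P=7 kN at a=3 m (b=L-a=1):
  M_3 = Pbx/L  [x≤a] = 7·1·2/4 = 7/2 kN·m
Superposition: M = Σ M_i = 163/6 kN·m ≈ 27.166667 kN·m

M(2) = 163/6 kN·m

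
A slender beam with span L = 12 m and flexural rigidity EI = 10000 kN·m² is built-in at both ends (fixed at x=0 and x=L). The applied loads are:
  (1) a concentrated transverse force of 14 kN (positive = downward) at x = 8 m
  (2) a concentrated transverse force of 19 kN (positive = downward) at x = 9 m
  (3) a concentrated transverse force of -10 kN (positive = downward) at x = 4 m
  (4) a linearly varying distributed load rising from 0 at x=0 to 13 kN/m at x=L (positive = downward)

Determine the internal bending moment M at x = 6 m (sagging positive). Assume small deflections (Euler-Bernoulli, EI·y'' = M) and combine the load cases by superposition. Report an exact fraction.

M(6) = 1171/24 kN·m

Load 1 — point force P=14 kN at a=8 m (b=L-a=4):
  M_1 = Pb²(3a+b)x/L³ - Pab²/L²  [x≤a] = 14·4²·(3·8+4)·6/12³ - 14·8·4²/12² = 28/3 kN·m
Load 2 — point force P=19 kN at a=9 m (b=L-a=3):
  M_2 = Pb²(3a+b)x/L³ - Pab²/L²  [x≤a] = 19·3²·(3·9+3)·6/12³ - 19·9·3²/12² = 57/8 kN·m
Load 3 — point force P=-10 kN at a=4 m (b=L-a=8):
  M_3 = Pa²(a+3b)(L-x)/L³ - Pa²b/L²  [x>a] = (-10)·4²·(4+3·8)·(12-6)/12³ - (-10)·4²·8/12² = -20/3 kN·m
Load 4 — triangular load w₀=13 kN/m (0→w₀ over full span):
  M_4 = 3w₀Lx/20 - w₀L²/30 - w₀x³/(6L) = 3·13·12·6/20 - 13·12²/30 - 13·6³/(6·12) = 39 kN·m
Superposition: M = Σ M_i = 1171/24 kN·m ≈ 48.791667 kN·m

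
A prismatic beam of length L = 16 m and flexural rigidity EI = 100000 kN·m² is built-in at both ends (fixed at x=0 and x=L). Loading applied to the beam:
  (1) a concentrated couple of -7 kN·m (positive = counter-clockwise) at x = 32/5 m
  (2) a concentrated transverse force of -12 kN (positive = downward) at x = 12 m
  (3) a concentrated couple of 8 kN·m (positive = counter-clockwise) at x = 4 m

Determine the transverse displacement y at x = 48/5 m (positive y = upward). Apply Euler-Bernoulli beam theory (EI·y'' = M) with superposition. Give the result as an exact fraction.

y(48/5) = 14308/9765625 m

Load 1 — applied couple M₀=-7 kN·m at a=32/5 m (b=L-a=48/5):
  y_1 = (R_Ax³/6 - M_Ax²/2 - M₀(x-a)²/2)/EI  [x>a] with R_A=-63/100, M_A=-21/25 = ((-63/100)·(48/5)³/6 - (-21/25)·(48/5)²/2 - (-7)·((48/5)-(32/5))²/2)/100000 = -1792/9765625 m
Load 2 — point force P=-12 kN at a=12 m (b=L-a=4):
  y_2 = -Pb²x²(3aL-(3a+b)x)/(6L³EI)  [x≤a] = -(-12)·4²·(48/5)²·(3·12·16-(3·12+4)·(48/5))/(6·16³·100000) = 108/78125 m
Load 3 — applied couple M₀=8 kN·m at a=4 m (b=L-a=12):
  y_3 = (R_Ax³/6 - M_Ax²/2 - M₀(x-a)²/2)/EI  [x>a] with R_A=9/16, M_A=-3/2 = ((9/16)·(48/5)³/6 - (-3/2)·(48/5)²/2 - 8·((48/5)-4)²/2)/100000 = 104/390625 m
Superposition: y = Σ y_i = 14308/9765625 m ≈ 0.001465 m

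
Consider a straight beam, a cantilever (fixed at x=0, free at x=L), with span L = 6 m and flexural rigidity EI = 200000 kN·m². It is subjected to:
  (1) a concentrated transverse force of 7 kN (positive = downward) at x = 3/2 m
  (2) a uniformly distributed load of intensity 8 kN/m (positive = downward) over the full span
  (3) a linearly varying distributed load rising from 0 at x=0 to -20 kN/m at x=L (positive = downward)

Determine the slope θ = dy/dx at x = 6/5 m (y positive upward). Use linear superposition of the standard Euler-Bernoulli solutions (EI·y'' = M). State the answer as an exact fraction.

Load 1 — point force P=7 kN at a=3/2 m (b=L-a=9/2):
  θ_1 = -Px(2a-x)/(2EI)  [x≤a] = -7·(6/5)·(2·(3/2)-(6/5))/(2·200000) = -189/5000000 rad
Load 2 — uniform load w=8 kN/m over full span:
  θ_2 = -wx(x²-3Lx+3L²)/(6EI) = -8·(6/5)·((6/5)²-3·6·(6/5)+3·6²)/(6·200000) = -549/781250 rad
Load 3 — triangular load w₀=-20 kN/m (0→w₀ over full span):
  θ_3 = (w₀Lx²/4-w₀L²x/3-w₀x⁴/(24L))/EI = ((-20)·6·(6/5)²/4-(-20)·6²·(6/5)/3-(-20)·(6/5)⁴/(24·6))/200000 = 7659/6250000 rad
Superposition: θ = Σ θ_i = 12123/25000000 rad ≈ 0.000485 rad

θ(6/5) = 12123/25000000 rad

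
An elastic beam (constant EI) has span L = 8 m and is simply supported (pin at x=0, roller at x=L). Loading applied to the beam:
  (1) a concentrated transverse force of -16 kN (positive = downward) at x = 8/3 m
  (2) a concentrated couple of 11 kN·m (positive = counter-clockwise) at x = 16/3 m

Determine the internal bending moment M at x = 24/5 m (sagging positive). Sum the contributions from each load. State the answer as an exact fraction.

M(24/5) = -157/15 kN·m

Load 1 — point force P=-16 kN at a=8/3 m (b=L-a=16/3):
  M_1 = Pa(L-x)/L  [x>a] = (-16)·(8/3)·(8-(24/5))/8 = -256/15 kN·m
Load 2 — applied couple M₀=11 kN·m at a=16/3 m (b=L-a=8/3):
  M_2 = M₀x/L  [x≤a] = 11·(24/5)/8 = 33/5 kN·m
Superposition: M = Σ M_i = -157/15 kN·m ≈ -10.466667 kN·m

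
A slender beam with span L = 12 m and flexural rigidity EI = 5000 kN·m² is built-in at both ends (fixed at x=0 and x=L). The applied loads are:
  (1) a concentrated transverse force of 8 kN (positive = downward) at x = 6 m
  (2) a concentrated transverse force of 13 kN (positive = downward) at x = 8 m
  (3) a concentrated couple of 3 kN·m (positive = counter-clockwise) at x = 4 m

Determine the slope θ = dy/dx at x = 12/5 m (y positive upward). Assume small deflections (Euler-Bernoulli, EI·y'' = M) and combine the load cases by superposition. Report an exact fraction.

θ(12/5) = -322/46875 rad

Load 1 — point force P=8 kN at a=6 m (b=L-a=6):
  θ_1 = -Pb²x(2aL-(3a+b)x)/(2L³EI)  [x≤a] = -8·6²·(12/5)·(2·6·12-(3·6+6)·(12/5))/(2·12³·5000) = -54/15625 rad
Load 2 — point force P=13 kN at a=8 m (b=L-a=4):
  θ_2 = -Pb²x(2aL-(3a+b)x)/(2L³EI)  [x≤a] = -13·4²·(12/5)·(2·8·12-(3·8+4)·(12/5))/(2·12³·5000) = -169/46875 rad
Load 3 — applied couple M₀=3 kN·m at a=4 m (b=L-a=8):
  θ_3 = (R_Ax²/2 - M_Ax)/EI  [x≤a] with R_A=1/3, M_A=0 = ((1/3)·(12/5)²/2 - 0·(12/5))/5000 = 3/15625 rad
Superposition: θ = Σ θ_i = -322/46875 rad ≈ -0.006869 rad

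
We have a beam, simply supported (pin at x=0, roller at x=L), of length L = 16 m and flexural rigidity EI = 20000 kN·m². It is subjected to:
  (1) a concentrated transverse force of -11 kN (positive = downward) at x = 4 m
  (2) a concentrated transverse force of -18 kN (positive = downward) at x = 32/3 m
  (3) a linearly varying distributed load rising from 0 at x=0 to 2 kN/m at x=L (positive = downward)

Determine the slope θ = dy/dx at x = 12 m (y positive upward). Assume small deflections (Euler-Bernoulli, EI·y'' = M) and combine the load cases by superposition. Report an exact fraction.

θ(12) = -599/75000 rad

Load 1 — point force P=-11 kN at a=4 m (b=L-a=12):
  θ_1 = -Pa(2L²-6Lx+3x²+a²)/(6LEI)  [x>a] = -(-11)·4·(2·16²-6·16·12+3·12²+4²)/(6·16·20000) = -11/2500 rad
Load 2 — point force P=-18 kN at a=32/3 m (b=L-a=16/3):
  θ_2 = -Pa(2L²-6Lx+3x²+a²)/(6LEI)  [x>a] = -(-18)·(32/3)·(2·16²-6·16·12+3·12²+(32/3)²)/(6·16·20000) = -53/5625 rad
Load 3 — triangular load w₀=2 kN/m (0→w₀ over full span):
  θ_3 = -w₀(7L⁴-30L²x²+15x⁴)/(360LEI) = -2·(7·16⁴-30·16²·12²+15·12⁴)/(360·16·20000) = 1313/225000 rad
Superposition: θ = Σ θ_i = -599/75000 rad ≈ -0.007987 rad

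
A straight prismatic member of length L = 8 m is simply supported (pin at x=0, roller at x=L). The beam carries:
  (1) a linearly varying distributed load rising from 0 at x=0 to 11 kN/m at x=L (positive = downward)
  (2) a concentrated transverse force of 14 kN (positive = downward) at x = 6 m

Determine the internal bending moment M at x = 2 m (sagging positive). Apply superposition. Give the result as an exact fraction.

M(2) = 69/2 kN·m

Load 1 — triangular load w₀=11 kN/m (0→w₀ over full span):
  M_1 = w₀Lx/6 - w₀x³/(6L) = 11·8·2/6 - 11·2³/(6·8) = 55/2 kN·m
Load 2 — point force P=14 kN at a=6 m (b=L-a=2):
  M_2 = Pbx/L  [x≤a] = 14·2·2/8 = 7 kN·m
Superposition: M = Σ M_i = 69/2 kN·m ≈ 34.500000 kN·m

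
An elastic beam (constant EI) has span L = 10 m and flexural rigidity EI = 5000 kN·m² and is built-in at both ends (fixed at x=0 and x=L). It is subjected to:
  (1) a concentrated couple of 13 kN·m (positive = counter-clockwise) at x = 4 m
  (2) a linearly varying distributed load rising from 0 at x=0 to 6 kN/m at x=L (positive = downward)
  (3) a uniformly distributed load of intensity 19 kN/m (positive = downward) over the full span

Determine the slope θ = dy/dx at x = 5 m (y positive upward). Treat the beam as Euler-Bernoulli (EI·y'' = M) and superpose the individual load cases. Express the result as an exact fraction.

Load 1 — applied couple M₀=13 kN·m at a=4 m (b=L-a=6):
  θ_1 = (R_Ax²/2 - M_Ax - M₀(x-a))/EI  [x>a] with R_A=234/125, M_A=39/25 = ((234/125)·5²/2 - (39/25)·5 - 13·(5-4))/5000 = 13/25000 rad
Load 2 — triangular load w₀=6 kN/m (0→w₀ over full span):
  θ_2 = -w₀(2x(L-x)(L-2x)(x+2L)+x²(L-x)²)/(120LEI) = -6·(2·5·(10-5)·(10-2·5)·(5+2·10)+5²·(10-5)²)/(120·10·5000) = -1/1600 rad
Load 3 — uniform load w=19 kN/m over full span:
  θ_3 = -wx(L-x)(L-2x)/(12EI) = -19·5·(10-5)·(10-2·5)/(12·5000) = 0 rad
Superposition: θ = Σ θ_i = -21/200000 rad ≈ -0.000105 rad

θ(5) = -21/200000 rad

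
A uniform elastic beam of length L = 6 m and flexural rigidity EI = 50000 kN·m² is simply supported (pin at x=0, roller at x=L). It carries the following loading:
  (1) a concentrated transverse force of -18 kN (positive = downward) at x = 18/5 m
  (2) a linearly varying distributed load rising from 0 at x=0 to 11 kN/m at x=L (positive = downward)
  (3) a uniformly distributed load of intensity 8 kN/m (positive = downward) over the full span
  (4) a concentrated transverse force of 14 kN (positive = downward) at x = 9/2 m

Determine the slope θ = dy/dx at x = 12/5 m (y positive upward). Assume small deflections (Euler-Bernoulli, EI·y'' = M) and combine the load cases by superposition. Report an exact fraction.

θ(12/5) = -324219/500000000 rad

Load 1 — point force P=-18 kN at a=18/5 m (b=L-a=12/5):
  θ_1 = -Pb(L²-b²-3x²)/(6LEI)  [x≤a] = -(-18)·(12/5)·(6²-(12/5)²-3·(12/5)²)/(6·6·50000) = 243/781250 rad
Load 2 — triangular load w₀=11 kN/m (0→w₀ over full span):
  θ_2 = -w₀(7L⁴-30L²x²+15x⁴)/(360LEI) = -11·(7·6⁴-30·6²·(12/5)²+15·(12/5)⁴)/(360·6·50000) = -10659/31250000 rad
Load 3 — uniform load w=8 kN/m over full span:
  θ_3 = -w(L³-6Lx²+4x³)/(24EI) = -8·(6³-6·6·(12/5)²+4·(12/5)³)/(24·50000) = -333/781250 rad
Load 4 — point force P=14 kN at a=9/2 m (b=L-a=3/2):
  θ_4 = -Pb(L²-b²-3x²)/(6LEI)  [x≤a] = -14·(3/2)·(6²-(3/2)²-3·(12/5)²)/(6·6·50000) = -3843/20000000 rad
Superposition: θ = Σ θ_i = -324219/500000000 rad ≈ -0.000648 rad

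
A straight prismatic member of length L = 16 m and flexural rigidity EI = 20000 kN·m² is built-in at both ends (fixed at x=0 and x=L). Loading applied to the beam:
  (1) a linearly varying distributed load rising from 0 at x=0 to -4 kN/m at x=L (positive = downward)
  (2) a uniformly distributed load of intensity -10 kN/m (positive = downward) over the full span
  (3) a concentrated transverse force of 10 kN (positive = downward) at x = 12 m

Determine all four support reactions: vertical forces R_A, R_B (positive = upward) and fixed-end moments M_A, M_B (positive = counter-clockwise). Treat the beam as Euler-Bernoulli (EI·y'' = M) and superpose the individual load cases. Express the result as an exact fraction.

R_A = -7043/80 kN, M_A = -7199/30 kN·m, R_B = -7517/80 kN, M_B = 7261/30 kN·m

Load 1 — triangular load w₀=-4 kN/m (0→w₀ over full span):
  R_A = 3w₀L/20 = 3·(-4)·16/20 = -48/5 kN
  M_A = w₀L²/30 = (-4)·16²/30 = -512/15 kN·m
  R_B = 7w₀L/20 = 7·(-4)·16/20 = -112/5 kN
  M_B = -w₀L²/20 = -(-4)·16²/20 = 256/5 kN·m
Load 2 — uniform load w=-10 kN/m over full span:
  R_A = wL/2 = (-10)·16/2 = -80 kN
  M_A = wL²/12 = (-10)·16²/12 = -640/3 kN·m
  R_B = wL/2 = (-10)·16/2 = -80 kN
  M_B = -wL²/12 = -(-10)·16²/12 = 640/3 kN·m
Load 3 — point force P=10 kN at a=12 m (b=L-a=4):
  R_A = Pb²(3a+b)/L³ = 10·4²·(3·12+4)/16³ = 25/16 kN
  M_A = Pab²/L² = 10·12·4²/16² = 15/2 kN·m
  R_B = Pa²(a+3b)/L³ = 10·12²·(12+3·4)/16³ = 135/16 kN
  M_B = -Pa²b/L² = -10·12²·4/16² = -45/2 kN·m
Superposition: R_A = -7043/80 kN, M_A = -7199/30 kN·m, R_B = -7517/80 kN, M_B = 7261/30 kN·m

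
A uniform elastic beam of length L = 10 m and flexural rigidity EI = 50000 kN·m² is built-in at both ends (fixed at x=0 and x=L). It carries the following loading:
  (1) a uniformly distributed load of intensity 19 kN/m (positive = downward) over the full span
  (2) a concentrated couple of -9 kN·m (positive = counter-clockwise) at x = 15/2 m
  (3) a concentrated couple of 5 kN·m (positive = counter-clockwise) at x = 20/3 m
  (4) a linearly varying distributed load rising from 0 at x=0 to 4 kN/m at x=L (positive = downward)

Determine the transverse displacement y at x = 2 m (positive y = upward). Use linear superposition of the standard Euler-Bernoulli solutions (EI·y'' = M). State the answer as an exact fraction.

Load 1 — uniform load w=19 kN/m over full span:
  y_1 = -wx²(L-x)²/(24EI) = -19·2²·(10-2)²/(24·50000) = -38/9375 m
Load 2 — applied couple M₀=-9 kN·m at a=15/2 m (b=L-a=5/2):
  y_2 = (R_Ax³/6 - M_Ax²/2)/EI  [x≤a] with R_A=-81/80, M_A=-45/16 = ((-81/80)·2³/6 - (-45/16)·2²/2)/50000 = 171/2000000 m
Load 3 — applied couple M₀=5 kN·m at a=20/3 m (b=L-a=10/3):
  y_3 = (R_Ax³/6 - M_Ax²/2)/EI  [x≤a] with R_A=2/3, M_A=5/3 = ((2/3)·2³/6 - (5/3)·2²/2)/50000 = -11/225000 m
Load 4 — triangular load w₀=4 kN/m (0→w₀ over full span):
  y_4 = -w₀x²(L-x)²(x+2L)/(120LEI) = -4·2²·(10-2)²·(2+2·10)/(120·10·50000) = -88/234375 m
Superposition: y = Σ y_i = -395297/90000000 m ≈ -0.004392 m

y(2) = -395297/90000000 m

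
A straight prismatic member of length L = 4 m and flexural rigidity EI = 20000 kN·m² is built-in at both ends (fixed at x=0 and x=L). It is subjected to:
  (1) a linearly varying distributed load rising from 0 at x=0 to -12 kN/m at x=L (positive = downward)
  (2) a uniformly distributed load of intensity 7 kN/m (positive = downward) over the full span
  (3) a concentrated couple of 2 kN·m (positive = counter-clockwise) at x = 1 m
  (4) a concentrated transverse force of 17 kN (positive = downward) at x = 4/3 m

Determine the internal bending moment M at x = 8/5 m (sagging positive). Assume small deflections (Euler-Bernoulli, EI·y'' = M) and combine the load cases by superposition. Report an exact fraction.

M(8/5) = 157961/27000 kN·m

Load 1 — triangular load w₀=-12 kN/m (0→w₀ over full span):
  M_1 = 3w₀Lx/20 - w₀L²/30 - w₀x³/(6L) = 3·(-12)·4·(8/5)/20 - (-12)·4²/30 - (-12)·(8/5)³/(6·4) = -384/125 kN·m
Load 2 — uniform load w=7 kN/m over full span:
  M_2 = wLx/2 - wL²/12 - wx²/2 = 7·4·(8/5)/2 - 7·4²/12 - 7·(8/5)²/2 = 308/75 kN·m
Load 3 — applied couple M₀=2 kN·m at a=1 m (b=L-a=3):
  M_3 = R_Ax - M_A - M₀  [x>a] with R_A=9/16, M_A=-3/8 = (9/16)·(8/5) - (-3/8) - 2 = -29/40 kN·m
Load 4 — point force P=17 kN at a=4/3 m (b=L-a=8/3):
  M_4 = Pa²(a+3b)(L-x)/L³ - Pa²b/L²  [x>a] = 17·(4/3)²·((4/3)+3·(8/3))·(4-(8/5))/4³ - 17·(4/3)²·(8/3)/4² = 748/135 kN·m
Superposition: M = Σ M_i = 157961/27000 kN·m ≈ 5.850407 kN·m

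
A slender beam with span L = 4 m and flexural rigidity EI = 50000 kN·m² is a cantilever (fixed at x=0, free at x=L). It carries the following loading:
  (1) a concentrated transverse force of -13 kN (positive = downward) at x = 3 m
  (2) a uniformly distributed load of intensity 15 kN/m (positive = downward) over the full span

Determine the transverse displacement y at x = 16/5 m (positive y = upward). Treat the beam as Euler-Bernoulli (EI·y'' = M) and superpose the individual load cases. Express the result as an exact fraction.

Load 1 — point force P=-13 kN at a=3 m (b=L-a=1):
  y_1 = -Pa²(3x-a)/(6EI)  [x>a] = -(-13)·3²·(3·(16/5)-3)/(6·50000) = 1287/500000 m
Load 2 — uniform load w=15 kN/m over full span:
  y_2 = -wx²(x²-4Lx+6L²)/(24EI) = -15·(16/5)²·((16/5)²-4·4·(16/5)+6·4²)/(24·50000) = -2752/390625 m
Superposition: y = Σ y_i = -55889/12500000 m ≈ -0.004471 m

y(16/5) = -55889/12500000 m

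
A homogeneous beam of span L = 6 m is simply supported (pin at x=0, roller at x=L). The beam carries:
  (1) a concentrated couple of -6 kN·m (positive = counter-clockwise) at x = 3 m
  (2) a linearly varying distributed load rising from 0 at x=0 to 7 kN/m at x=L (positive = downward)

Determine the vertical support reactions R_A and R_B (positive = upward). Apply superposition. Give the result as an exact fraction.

R_A = 6 kN, R_B = 15 kN

Load 1 — applied couple M₀=-6 kN·m at a=3 m (b=L-a=3):
  R_A = M₀/L = (-6)/6 = -1 kN
  R_B = -M₀/L = -(-6)/6 = 1 kN
Load 2 — triangular load w₀=7 kN/m (0→w₀ over full span):
  R_A = w₀L/6 = 7·6/6 = 7 kN
  R_B = w₀L/3 = 7·6/3 = 14 kN
Superposition: R_A = 6 kN, R_B = 15 kN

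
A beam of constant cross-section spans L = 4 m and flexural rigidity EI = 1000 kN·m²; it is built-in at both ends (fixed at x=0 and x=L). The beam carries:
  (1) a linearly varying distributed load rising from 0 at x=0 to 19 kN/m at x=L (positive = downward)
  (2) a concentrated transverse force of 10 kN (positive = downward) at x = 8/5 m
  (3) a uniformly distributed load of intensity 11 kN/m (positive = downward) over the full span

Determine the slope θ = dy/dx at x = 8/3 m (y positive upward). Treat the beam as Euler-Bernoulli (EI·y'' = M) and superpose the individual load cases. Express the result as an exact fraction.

Load 1 — triangular load w₀=19 kN/m (0→w₀ over full span):
  θ_1 = -w₀(2x(L-x)(L-2x)(x+2L)+x²(L-x)²)/(120LEI) = -19·(2·(8/3)·(4-(8/3))·(4-2·(8/3))·((8/3)+2·4)+(8/3)²·(4-(8/3))²)/(120·4·1000) = 532/151875 rad
Load 2 — point force P=10 kN at a=8/5 m (b=L-a=12/5):
  θ_2 = Pa²(L-x)(2bL-(3b+a)(L-x))/(2L³EI)  [x>a] = 10·(8/5)²·(4-(8/3))·(2·(12/5)·4-(3·(12/5)+(8/5))·(4-(8/3)))/(2·4³·1000) = 56/28125 rad
Load 3 — uniform load w=11 kN/m over full span:
  θ_3 = -wx(L-x)(L-2x)/(12EI) = -11·(8/3)·(4-(8/3))·(4-2·(8/3))/(12·1000) = 44/10125 rad
Superposition: θ = Σ θ_i = 7472/759375 rad ≈ 0.009840 rad

θ(8/3) = 7472/759375 rad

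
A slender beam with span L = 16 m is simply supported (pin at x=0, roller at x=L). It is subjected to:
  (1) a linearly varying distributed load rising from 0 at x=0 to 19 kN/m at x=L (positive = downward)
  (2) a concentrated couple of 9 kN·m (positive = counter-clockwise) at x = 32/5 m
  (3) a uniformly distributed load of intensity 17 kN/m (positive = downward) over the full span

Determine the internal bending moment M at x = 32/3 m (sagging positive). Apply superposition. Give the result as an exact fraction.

M(32/3) = 63245/81 kN·m

Load 1 — triangular load w₀=19 kN/m (0→w₀ over full span):
  M_1 = w₀Lx/6 - w₀x³/(6L) = 19·16·(32/3)/6 - 19·(32/3)³/(6·16) = 24320/81 kN·m
Load 2 — applied couple M₀=9 kN·m at a=32/5 m (b=L-a=48/5):
  M_2 = M₀x/L - M₀  [x>a] = 9·(32/3)/16 - 9 = -3 kN·m
Load 3 — uniform load w=17 kN/m over full span:
  M_3 = wx(L-x)/2 = 17·(32/3)·(16-(32/3))/2 = 4352/9 kN·m
Superposition: M = Σ M_i = 63245/81 kN·m ≈ 780.802469 kN·m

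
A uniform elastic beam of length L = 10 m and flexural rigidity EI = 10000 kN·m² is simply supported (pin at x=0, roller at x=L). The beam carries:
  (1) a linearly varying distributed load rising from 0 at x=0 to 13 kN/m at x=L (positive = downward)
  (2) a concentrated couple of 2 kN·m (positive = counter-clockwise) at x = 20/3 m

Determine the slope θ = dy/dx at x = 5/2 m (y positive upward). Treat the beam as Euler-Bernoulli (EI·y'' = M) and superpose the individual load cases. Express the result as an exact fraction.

θ(5/2) = -28997/1536000 rad

Load 1 — triangular load w₀=13 kN/m (0→w₀ over full span):
  θ_1 = -w₀(7L⁴-30L²x²+15x⁴)/(360LEI) = -13·(7·10⁴-30·10²·(5/2)²+15·(5/2)⁴)/(360·10·10000) = -17251/921600 rad
Load 2 — applied couple M₀=2 kN·m at a=20/3 m (b=L-a=10/3):
  θ_2 = (M₀x²/(2L)+C₁)/EI  [x≤a] with C₁=M₀(3b²-L²)/(6L)=-20/9 = (2·(5/2)²/(2·10)+(-20/9))/10000 = -23/144000 rad
Superposition: θ = Σ θ_i = -28997/1536000 rad ≈ -0.018878 rad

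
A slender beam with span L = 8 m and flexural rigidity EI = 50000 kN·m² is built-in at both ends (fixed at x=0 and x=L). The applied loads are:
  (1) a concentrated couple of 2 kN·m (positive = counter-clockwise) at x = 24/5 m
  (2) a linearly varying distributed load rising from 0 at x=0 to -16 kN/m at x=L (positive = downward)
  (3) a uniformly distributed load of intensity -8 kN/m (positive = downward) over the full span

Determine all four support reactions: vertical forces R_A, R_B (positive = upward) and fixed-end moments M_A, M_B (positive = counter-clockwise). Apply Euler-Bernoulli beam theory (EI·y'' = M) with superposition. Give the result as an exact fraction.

Load 1 — applied couple M₀=2 kN·m at a=24/5 m (b=L-a=16/5):
  R_A = 6M₀ab/L³ = 6·2·(24/5)·(16/5)/8³ = 9/25 kN
  M_A = M₀b(2a-b)/L² = 2·(16/5)·(2·(24/5)-(16/5))/8² = 16/25 kN·m
  R_B = -6M₀ab/L³ = -6·2·(24/5)·(16/5)/8³ = -9/25 kN
  M_B = M₀a(2b-a)/L² = 2·(24/5)·(2·(16/5)-(24/5))/8² = 6/25 kN·m
Load 2 — triangular load w₀=-16 kN/m (0→w₀ over full span):
  R_A = 3w₀L/20 = 3·(-16)·8/20 = -96/5 kN
  M_A = w₀L²/30 = (-16)·8²/30 = -512/15 kN·m
  R_B = 7w₀L/20 = 7·(-16)·8/20 = -224/5 kN
  M_B = -w₀L²/20 = -(-16)·8²/20 = 256/5 kN·m
Load 3 — uniform load w=-8 kN/m over full span:
  R_A = wL/2 = (-8)·8/2 = -32 kN
  M_A = wL²/12 = (-8)·8²/12 = -128/3 kN·m
  R_B = wL/2 = (-8)·8/2 = -32 kN
  M_B = -wL²/12 = -(-8)·8²/12 = 128/3 kN·m
Superposition: R_A = -1271/25 kN, M_A = -1904/25 kN·m, R_B = -1929/25 kN, M_B = 7058/75 kN·m

R_A = -1271/25 kN, M_A = -1904/25 kN·m, R_B = -1929/25 kN, M_B = 7058/75 kN·m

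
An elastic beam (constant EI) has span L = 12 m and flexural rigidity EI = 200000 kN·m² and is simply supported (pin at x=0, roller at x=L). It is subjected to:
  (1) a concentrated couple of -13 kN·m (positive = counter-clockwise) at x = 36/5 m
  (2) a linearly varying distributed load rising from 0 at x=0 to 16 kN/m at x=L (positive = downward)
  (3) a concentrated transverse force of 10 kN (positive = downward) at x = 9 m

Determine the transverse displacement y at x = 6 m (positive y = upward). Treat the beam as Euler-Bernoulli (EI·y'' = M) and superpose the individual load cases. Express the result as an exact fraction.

y(6) = -118269/10000000 m

Load 1 — applied couple M₀=-13 kN·m at a=36/5 m (b=L-a=24/5):
  y_1 = (M₀x³/(6L)+C₁x)/EI  [x≤a] with C₁=M₀(3b²-L²)/(6L)=338/25 = ((-13)·6³/(6·12)+(338/25)·6)/200000 = 1053/5000000 m
Load 2 — triangular load w₀=16 kN/m (0→w₀ over full span):
  y_2 = -w₀x(7L⁴-10L²x²+3x⁴)/(360LEI) = -16·6·(7·12⁴-10·12²·6²+3·6⁴)/(360·12·200000) = -27/2500 m
Load 3 — point force P=10 kN at a=9 m (b=L-a=3):
  y_3 = -Pbx(L²-b²-x²)/(6LEI)  [x≤a] = -10·3·6·(12²-3²-6²)/(6·12·200000) = -99/80000 m
Superposition: y = Σ y_i = -118269/10000000 m ≈ -0.011827 m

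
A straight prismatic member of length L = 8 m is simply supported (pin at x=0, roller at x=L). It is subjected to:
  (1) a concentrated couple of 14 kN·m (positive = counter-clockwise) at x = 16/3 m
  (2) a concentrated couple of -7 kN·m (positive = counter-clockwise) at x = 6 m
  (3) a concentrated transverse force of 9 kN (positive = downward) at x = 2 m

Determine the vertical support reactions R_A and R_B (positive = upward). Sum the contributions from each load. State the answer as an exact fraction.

Load 1 — applied couple M₀=14 kN·m at a=16/3 m (b=L-a=8/3):
  R_A = M₀/L = 14/8 = 7/4 kN
  R_B = -M₀/L = -14/8 = -7/4 kN
Load 2 — applied couple M₀=-7 kN·m at a=6 m (b=L-a=2):
  R_A = M₀/L = (-7)/8 = -7/8 kN
  R_B = -M₀/L = -(-7)/8 = 7/8 kN
Load 3 — point force P=9 kN at a=2 m (b=L-a=6):
  R_A = Pb/L = 9·6/8 = 27/4 kN
  R_B = Pa/L = 9·2/8 = 9/4 kN
Superposition: R_A = 61/8 kN, R_B = 11/8 kN

R_A = 61/8 kN, R_B = 11/8 kN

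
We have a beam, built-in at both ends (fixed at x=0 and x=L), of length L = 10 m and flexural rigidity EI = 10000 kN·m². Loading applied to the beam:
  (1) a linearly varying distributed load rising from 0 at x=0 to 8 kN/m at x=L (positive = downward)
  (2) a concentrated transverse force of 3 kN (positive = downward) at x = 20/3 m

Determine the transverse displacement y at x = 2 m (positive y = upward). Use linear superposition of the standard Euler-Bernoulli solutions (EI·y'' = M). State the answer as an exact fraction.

y(2) = -6911/1687500 m

Load 1 — triangular load w₀=8 kN/m (0→w₀ over full span):
  y_1 = -w₀x²(L-x)²(x+2L)/(120LEI) = -8·2²·(10-2)²·(2+2·10)/(120·10·10000) = -176/46875 m
Load 2 — point force P=3 kN at a=20/3 m (b=L-a=10/3):
  y_2 = -Pb²x²(3aL-(3a+b)x)/(6L³EI)  [x≤a] = -3·(10/3)²·2²·(3·(20/3)·10-(3·(20/3)+(10/3))·2)/(6·10³·10000) = -23/67500 m
Superposition: y = Σ y_i = -6911/1687500 m ≈ -0.004095 m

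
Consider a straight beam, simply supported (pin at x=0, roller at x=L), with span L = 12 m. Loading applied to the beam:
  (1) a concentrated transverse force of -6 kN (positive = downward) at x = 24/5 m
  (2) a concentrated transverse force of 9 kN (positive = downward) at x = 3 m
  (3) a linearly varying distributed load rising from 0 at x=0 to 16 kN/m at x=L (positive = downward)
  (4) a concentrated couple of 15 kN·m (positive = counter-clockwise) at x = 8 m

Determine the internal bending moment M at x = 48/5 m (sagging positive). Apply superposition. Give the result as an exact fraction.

Load 1 — point force P=-6 kN at a=24/5 m (b=L-a=36/5):
  M_1 = Pa(L-x)/L  [x>a] = (-6)·(24/5)·(12-(48/5))/12 = -144/25 kN·m
Load 2 — point force P=9 kN at a=3 m (b=L-a=9):
  M_2 = Pa(L-x)/L  [x>a] = 9·3·(12-(48/5))/12 = 27/5 kN·m
Load 3 — triangular load w₀=16 kN/m (0→w₀ over full span):
  M_3 = w₀Lx/6 - w₀x³/(6L) = 16·12·(48/5)/6 - 16·(48/5)³/(6·12) = 13824/125 kN·m
Load 4 — applied couple M₀=15 kN·m at a=8 m (b=L-a=4):
  M_4 = M₀x/L - M₀  [x>a] = 15·(48/5)/12 - 15 = -3 kN·m
Superposition: M = Σ M_i = 13404/125 kN·m ≈ 107.232000 kN·m

M(48/5) = 13404/125 kN·m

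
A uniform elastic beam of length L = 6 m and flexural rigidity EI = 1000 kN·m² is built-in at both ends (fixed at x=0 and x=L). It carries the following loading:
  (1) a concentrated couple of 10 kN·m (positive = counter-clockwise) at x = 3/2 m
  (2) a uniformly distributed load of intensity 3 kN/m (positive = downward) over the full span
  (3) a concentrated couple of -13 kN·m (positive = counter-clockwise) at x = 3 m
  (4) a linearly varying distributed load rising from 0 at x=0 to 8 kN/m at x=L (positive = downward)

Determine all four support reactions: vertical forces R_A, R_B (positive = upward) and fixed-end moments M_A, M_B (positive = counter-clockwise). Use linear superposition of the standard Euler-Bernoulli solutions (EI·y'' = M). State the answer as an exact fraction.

Load 1 — applied couple M₀=10 kN·m at a=3/2 m (b=L-a=9/2):
  R_A = 6M₀ab/L³ = 6·10·(3/2)·(9/2)/6³ = 15/8 kN
  M_A = M₀b(2a-b)/L² = 10·(9/2)·(2·(3/2)-(9/2))/6² = -15/8 kN·m
  R_B = -6M₀ab/L³ = -6·10·(3/2)·(9/2)/6³ = -15/8 kN
  M_B = M₀a(2b-a)/L² = 10·(3/2)·(2·(9/2)-(3/2))/6² = 25/8 kN·m
Load 2 — uniform load w=3 kN/m over full span:
  R_A = wL/2 = 3·6/2 = 9 kN
  M_A = wL²/12 = 3·6²/12 = 9 kN·m
  R_B = wL/2 = 3·6/2 = 9 kN
  M_B = -wL²/12 = -3·6²/12 = -9 kN·m
Load 3 — applied couple M₀=-13 kN·m at a=3 m (b=L-a=3):
  R_A = 6M₀ab/L³ = 6·(-13)·3·3/6³ = -13/4 kN
  M_A = M₀b(2a-b)/L² = (-13)·3·(2·3-3)/6² = -13/4 kN·m
  R_B = -6M₀ab/L³ = -6·(-13)·3·3/6³ = 13/4 kN
  M_B = M₀a(2b-a)/L² = (-13)·3·(2·3-3)/6² = -13/4 kN·m
Load 4 — triangular load w₀=8 kN/m (0→w₀ over full span):
  R_A = 3w₀L/20 = 3·8·6/20 = 36/5 kN
  M_A = w₀L²/30 = 8·6²/30 = 48/5 kN·m
  R_B = 7w₀L/20 = 7·8·6/20 = 84/5 kN
  M_B = -w₀L²/20 = -8·6²/20 = -72/5 kN·m
Superposition: R_A = 593/40 kN, M_A = 539/40 kN·m, R_B = 1087/40 kN, M_B = -941/40 kN·m

R_A = 593/40 kN, M_A = 539/40 kN·m, R_B = 1087/40 kN, M_B = -941/40 kN·m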